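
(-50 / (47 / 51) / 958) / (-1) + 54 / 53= 1283277 / 1193189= 1.08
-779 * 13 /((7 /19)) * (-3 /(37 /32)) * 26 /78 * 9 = 55414944 /259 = 213957.31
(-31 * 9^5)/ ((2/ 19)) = -34779861/ 2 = -17389930.50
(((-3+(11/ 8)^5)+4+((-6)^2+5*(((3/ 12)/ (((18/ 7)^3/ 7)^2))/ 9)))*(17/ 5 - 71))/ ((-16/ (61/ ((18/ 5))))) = 3002.38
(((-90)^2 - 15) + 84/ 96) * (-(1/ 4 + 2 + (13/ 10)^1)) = -4592777/ 160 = -28704.86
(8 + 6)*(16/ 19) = 224/ 19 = 11.79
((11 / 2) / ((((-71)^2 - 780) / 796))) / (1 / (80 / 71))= 350240 / 302531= 1.16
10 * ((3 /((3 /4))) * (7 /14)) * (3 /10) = 6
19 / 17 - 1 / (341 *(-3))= 19454 / 17391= 1.12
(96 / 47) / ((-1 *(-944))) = 6 / 2773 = 0.00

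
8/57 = 0.14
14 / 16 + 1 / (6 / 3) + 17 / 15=301 / 120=2.51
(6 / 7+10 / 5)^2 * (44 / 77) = 1600 / 343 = 4.66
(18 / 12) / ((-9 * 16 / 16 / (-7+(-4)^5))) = 1031 / 6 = 171.83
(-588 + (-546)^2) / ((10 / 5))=148764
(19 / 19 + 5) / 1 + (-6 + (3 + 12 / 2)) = 9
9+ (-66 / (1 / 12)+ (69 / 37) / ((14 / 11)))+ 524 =-257.53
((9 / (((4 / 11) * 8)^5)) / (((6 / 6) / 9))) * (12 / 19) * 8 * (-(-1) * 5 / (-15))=-0.65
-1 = -1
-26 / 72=-13 / 36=-0.36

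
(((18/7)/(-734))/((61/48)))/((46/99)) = -21384/3604307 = -0.01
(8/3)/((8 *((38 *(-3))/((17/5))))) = -17/1710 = -0.01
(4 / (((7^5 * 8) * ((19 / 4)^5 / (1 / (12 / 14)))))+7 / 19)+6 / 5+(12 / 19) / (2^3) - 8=-1133013508181 / 178353410970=-6.35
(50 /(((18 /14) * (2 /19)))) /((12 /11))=338.66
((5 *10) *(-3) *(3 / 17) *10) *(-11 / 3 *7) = 115500 / 17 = 6794.12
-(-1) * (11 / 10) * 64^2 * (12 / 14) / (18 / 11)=247808 / 105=2360.08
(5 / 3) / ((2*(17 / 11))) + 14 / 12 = 29 / 17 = 1.71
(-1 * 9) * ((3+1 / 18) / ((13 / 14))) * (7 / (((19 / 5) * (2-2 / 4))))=-26950 / 741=-36.37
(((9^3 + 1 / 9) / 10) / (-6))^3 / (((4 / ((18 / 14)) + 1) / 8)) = -35319837041 / 10114875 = -3491.87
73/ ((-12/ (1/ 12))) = -73/ 144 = -0.51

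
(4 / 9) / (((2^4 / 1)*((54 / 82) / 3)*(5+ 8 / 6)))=41 / 2052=0.02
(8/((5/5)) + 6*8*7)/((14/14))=344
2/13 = 0.15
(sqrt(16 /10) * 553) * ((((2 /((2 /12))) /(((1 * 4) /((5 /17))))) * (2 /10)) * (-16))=-53088 * sqrt(10) /85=-1975.05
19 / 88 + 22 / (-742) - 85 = -2768999 / 32648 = -84.81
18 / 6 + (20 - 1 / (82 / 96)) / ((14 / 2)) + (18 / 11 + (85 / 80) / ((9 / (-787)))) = -85.58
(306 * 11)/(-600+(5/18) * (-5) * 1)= -60588/10825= -5.60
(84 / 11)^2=7056 / 121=58.31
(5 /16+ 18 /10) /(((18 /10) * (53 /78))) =2197 /1272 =1.73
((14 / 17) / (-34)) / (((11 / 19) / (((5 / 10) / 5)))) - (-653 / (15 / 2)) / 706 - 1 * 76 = -2554575433 / 33665610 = -75.88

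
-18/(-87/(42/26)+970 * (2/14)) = -126/593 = -0.21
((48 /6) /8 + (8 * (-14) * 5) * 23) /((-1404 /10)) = 2385 /26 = 91.73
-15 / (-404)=0.04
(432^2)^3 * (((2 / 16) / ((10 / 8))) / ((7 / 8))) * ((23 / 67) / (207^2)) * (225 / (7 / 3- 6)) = -43332248178524160 / 118657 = -365189143316.65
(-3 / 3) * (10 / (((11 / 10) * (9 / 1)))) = -100 / 99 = -1.01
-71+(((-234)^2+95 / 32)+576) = 1768447 / 32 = 55263.97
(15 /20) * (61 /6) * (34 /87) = 1037 /348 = 2.98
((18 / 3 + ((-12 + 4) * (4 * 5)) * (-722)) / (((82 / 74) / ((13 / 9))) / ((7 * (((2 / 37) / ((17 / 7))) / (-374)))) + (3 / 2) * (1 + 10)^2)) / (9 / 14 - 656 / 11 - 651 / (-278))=1.23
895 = 895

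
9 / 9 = 1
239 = 239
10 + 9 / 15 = 53 / 5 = 10.60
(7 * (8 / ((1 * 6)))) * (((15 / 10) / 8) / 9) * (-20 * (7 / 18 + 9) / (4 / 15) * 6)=-29575 / 36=-821.53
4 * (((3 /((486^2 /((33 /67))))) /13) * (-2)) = -22 /5714631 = -0.00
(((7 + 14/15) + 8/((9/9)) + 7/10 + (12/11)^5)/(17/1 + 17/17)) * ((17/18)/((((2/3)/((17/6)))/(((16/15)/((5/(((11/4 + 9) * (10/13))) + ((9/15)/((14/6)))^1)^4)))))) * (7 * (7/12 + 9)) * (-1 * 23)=-137652822254034375373442875/8896573958900978531016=-15472.57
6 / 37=0.16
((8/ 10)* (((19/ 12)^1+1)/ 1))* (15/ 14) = 31/ 14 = 2.21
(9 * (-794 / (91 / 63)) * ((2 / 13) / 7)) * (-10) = 1286280 / 1183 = 1087.30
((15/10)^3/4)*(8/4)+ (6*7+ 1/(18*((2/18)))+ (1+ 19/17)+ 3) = 13411/272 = 49.31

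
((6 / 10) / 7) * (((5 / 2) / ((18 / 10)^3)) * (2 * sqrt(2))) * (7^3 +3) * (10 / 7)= 432500 * sqrt(2) / 11907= 51.37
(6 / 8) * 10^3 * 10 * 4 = 30000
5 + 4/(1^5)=9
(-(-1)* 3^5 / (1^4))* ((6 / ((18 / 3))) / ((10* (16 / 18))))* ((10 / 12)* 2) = 729 / 16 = 45.56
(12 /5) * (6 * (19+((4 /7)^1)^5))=274.48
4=4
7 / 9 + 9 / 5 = 116 / 45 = 2.58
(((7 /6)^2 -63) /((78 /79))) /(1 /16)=-350602 /351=-998.87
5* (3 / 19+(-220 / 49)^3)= -1009795265 / 2235331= -451.74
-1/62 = -0.02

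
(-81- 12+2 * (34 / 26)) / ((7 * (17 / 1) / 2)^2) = -4700 / 184093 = -0.03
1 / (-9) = -0.11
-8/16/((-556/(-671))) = -671/1112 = -0.60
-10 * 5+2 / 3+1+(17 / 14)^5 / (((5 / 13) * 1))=-41.47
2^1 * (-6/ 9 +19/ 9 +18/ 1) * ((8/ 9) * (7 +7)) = 39200/ 81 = 483.95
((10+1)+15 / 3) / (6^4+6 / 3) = 8 / 649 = 0.01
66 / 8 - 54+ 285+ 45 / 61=239.99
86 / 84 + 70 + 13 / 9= 9131 / 126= 72.47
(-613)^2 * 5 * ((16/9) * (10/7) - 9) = -764689915/63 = -12137935.16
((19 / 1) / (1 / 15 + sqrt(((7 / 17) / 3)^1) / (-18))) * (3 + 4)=59850 * sqrt(357) / 1661 + 3662820 / 1661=2886.00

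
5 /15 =1 /3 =0.33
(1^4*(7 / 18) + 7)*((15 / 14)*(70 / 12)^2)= 116375 / 432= 269.39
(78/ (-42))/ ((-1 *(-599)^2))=13/ 2511607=0.00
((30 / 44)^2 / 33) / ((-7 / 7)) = -75 / 5324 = -0.01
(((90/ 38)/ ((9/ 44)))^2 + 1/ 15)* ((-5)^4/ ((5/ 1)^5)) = 726361/ 27075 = 26.83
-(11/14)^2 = -121/196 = -0.62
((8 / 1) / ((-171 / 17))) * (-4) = 544 / 171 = 3.18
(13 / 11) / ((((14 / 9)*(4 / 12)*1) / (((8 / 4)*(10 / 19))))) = 3510 / 1463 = 2.40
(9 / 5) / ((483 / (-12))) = -36 / 805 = -0.04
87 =87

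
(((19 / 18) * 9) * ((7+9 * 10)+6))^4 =14667743362801 / 16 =916733960175.06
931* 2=1862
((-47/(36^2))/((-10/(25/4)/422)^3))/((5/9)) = 11037868925/9216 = 1197685.43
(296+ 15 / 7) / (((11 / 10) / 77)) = 20870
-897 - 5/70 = -12559/14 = -897.07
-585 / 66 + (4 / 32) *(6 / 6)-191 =-17577 / 88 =-199.74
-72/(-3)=24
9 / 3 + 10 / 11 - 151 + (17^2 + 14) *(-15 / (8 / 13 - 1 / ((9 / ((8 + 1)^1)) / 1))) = 128369 / 11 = 11669.91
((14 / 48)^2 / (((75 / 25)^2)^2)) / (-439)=-0.00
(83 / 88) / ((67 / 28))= 581 / 1474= 0.39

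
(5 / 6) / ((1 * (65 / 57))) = 19 / 26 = 0.73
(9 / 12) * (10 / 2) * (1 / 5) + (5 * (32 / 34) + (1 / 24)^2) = 53441 / 9792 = 5.46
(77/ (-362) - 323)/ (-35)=117003/ 12670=9.23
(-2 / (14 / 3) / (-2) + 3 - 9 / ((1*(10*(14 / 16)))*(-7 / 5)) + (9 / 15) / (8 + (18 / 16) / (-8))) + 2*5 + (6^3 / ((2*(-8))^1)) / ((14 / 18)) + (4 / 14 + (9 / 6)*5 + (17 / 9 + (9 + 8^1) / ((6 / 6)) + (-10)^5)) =-221771220341 / 2218230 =-99976.66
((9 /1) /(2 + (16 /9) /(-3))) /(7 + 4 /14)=567 /646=0.88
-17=-17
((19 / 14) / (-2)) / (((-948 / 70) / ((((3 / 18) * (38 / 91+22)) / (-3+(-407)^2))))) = 0.00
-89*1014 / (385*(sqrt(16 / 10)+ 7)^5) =-60122637250 / 2741657251509+ 96198926980*sqrt(10) / 19191600760563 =-0.01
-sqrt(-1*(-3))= -sqrt(3)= -1.73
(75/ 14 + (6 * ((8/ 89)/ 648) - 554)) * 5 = -92287075/ 33642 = -2743.21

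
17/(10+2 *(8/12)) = 3/2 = 1.50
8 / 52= 0.15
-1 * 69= -69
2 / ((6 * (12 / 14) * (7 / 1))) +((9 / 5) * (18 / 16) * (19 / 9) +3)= 2639 / 360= 7.33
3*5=15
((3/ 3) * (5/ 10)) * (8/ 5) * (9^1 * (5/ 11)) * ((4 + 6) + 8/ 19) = 648/ 19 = 34.11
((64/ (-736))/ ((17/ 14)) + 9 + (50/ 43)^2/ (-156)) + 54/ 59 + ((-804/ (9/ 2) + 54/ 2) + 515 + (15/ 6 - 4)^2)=832692155121/ 2218038212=375.42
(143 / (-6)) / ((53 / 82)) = -5863 / 159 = -36.87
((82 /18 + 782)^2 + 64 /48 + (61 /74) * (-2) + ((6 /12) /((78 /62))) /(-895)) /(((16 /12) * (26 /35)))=302022814502297 /483531984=624618.07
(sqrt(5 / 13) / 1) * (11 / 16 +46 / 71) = 1517 * sqrt(65) / 14768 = 0.83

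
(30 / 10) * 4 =12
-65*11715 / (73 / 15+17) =-34823.55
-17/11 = -1.55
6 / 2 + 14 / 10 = 22 / 5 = 4.40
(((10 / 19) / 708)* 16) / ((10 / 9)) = 12 / 1121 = 0.01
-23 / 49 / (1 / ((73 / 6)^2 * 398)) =-24390833 / 882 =-27654.01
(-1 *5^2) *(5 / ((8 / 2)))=-125 / 4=-31.25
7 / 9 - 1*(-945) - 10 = 8422 / 9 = 935.78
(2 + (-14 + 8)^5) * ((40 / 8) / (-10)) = 3887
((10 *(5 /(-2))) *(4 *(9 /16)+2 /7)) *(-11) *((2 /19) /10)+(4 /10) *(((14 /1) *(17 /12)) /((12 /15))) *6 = 35559 /532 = 66.84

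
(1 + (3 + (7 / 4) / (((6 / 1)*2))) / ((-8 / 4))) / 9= -0.06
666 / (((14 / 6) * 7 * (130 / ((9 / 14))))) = 0.20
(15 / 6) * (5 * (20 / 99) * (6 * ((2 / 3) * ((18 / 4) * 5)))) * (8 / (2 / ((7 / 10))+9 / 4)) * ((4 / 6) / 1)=1120000 / 4719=237.34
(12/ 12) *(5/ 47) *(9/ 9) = 5/ 47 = 0.11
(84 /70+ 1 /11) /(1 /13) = 923 /55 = 16.78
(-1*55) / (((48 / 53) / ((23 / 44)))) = -6095 / 192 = -31.74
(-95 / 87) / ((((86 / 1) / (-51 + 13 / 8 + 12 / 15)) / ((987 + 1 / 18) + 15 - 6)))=614.33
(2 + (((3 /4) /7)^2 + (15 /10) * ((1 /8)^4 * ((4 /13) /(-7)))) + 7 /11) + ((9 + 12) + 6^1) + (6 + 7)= 612010649 /14350336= 42.65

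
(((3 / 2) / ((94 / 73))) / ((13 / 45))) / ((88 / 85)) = 837675 / 215072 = 3.89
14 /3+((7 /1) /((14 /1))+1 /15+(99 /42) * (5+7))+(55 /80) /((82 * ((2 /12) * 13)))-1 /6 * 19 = 27182201 /895440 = 30.36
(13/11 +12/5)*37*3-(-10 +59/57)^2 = 317.21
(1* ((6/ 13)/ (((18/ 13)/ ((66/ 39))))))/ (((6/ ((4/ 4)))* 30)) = 11/ 3510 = 0.00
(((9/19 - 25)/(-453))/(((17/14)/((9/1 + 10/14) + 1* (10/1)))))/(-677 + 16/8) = -0.00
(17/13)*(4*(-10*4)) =-2720/13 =-209.23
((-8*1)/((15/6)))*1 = -16/5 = -3.20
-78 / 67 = -1.16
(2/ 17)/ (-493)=-2/ 8381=-0.00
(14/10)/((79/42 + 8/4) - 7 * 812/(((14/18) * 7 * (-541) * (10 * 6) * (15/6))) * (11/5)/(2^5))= 0.36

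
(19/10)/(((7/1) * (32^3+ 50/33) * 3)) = 209/75697580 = 0.00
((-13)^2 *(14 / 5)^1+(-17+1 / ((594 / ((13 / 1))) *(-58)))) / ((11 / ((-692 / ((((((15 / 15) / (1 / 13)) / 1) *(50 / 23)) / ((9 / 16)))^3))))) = -4466144187245979 / 19735738880000000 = -0.23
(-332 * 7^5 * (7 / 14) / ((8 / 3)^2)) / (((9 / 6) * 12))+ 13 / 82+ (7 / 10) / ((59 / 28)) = -16871915323 / 774080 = -21796.09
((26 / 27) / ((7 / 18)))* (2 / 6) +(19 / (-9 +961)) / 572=4045355 / 4900896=0.83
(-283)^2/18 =80089/18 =4449.39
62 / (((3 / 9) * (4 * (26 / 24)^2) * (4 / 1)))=1674 / 169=9.91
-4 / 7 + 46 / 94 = -27 / 329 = -0.08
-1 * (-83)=83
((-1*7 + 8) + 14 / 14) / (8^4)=1 / 2048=0.00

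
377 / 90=4.19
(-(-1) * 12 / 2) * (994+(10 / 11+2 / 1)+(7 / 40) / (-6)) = 5981.28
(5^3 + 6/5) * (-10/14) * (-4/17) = 2524/119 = 21.21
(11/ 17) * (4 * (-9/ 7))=-396/ 119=-3.33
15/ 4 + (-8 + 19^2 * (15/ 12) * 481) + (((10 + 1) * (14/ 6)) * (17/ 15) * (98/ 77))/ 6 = 29302178/ 135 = 217053.17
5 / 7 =0.71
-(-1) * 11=11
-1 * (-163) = 163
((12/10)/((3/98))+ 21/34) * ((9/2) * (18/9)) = 60921/170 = 358.36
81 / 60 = 27 / 20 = 1.35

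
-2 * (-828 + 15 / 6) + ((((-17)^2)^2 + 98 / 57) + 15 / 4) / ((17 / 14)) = 70437.50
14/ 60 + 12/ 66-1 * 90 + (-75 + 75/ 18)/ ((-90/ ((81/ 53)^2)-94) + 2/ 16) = -22692196037/ 254825670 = -89.05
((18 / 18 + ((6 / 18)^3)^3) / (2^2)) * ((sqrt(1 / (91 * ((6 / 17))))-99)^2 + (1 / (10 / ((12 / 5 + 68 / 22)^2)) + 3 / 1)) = 56935294288351 / 23221019250-7733 * sqrt(9282) / 85293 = 2443.15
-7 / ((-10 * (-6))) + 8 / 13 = 389 / 780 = 0.50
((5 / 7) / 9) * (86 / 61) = 430 / 3843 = 0.11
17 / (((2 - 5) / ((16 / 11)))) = -272 / 33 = -8.24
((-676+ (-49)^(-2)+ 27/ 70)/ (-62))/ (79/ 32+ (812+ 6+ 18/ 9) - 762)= 43257304/ 240039975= 0.18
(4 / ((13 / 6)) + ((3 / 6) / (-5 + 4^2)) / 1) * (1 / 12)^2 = 541 / 41184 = 0.01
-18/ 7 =-2.57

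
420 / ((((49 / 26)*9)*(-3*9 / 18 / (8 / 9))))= -8320 / 567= -14.67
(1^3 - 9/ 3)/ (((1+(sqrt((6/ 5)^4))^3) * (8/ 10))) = -78125/ 124562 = -0.63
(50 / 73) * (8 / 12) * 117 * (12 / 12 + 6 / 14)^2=390000 / 3577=109.03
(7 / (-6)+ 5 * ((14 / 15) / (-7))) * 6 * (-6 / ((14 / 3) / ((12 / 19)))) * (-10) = -11880 / 133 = -89.32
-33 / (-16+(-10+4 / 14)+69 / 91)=1001 / 757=1.32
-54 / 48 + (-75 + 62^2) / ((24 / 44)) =165809 / 24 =6908.71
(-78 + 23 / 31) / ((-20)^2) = -479 / 2480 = -0.19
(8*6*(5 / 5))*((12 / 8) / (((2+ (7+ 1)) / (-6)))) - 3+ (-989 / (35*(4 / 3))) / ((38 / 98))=-7665 / 76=-100.86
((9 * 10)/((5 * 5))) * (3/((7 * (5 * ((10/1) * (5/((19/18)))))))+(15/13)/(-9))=-51759/113750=-0.46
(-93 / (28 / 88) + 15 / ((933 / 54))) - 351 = -1398543 / 2177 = -642.42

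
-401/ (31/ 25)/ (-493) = 10025/ 15283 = 0.66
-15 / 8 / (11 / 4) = -15 / 22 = -0.68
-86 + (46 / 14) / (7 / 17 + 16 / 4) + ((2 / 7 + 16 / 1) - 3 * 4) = -42509 / 525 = -80.97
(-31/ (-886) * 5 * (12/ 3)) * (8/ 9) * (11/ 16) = 1705/ 3987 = 0.43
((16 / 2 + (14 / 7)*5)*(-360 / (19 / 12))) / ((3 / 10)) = -259200 / 19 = -13642.11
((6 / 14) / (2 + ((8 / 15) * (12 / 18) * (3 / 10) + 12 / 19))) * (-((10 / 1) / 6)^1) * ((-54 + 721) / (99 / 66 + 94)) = -4752375 / 2608487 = -1.82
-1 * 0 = 0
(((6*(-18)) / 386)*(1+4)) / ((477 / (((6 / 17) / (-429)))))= 60 / 24866699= 0.00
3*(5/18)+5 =35/6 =5.83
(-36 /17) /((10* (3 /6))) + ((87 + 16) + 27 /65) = 113806 /1105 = 102.99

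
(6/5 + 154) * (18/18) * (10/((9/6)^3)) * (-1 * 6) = -24832/9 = -2759.11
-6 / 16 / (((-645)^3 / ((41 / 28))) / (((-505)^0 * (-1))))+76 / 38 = 40071527959 / 20035764000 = 2.00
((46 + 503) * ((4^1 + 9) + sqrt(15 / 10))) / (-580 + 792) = 549 * sqrt(6) / 424 + 7137 / 212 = 36.84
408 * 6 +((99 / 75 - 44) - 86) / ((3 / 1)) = 180383 / 75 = 2405.11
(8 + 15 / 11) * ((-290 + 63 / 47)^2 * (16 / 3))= 303336629872 / 72897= 4161167.54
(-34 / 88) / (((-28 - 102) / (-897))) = -1173 / 440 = -2.67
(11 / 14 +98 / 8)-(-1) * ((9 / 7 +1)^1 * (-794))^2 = 645569019 / 196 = 3293719.48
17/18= 0.94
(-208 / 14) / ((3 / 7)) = -104 / 3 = -34.67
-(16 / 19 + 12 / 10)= -194 / 95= -2.04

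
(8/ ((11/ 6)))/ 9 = 16/ 33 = 0.48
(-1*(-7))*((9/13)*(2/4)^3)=63/104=0.61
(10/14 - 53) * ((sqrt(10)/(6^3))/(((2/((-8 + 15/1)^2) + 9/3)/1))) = -427 * sqrt(10)/5364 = -0.25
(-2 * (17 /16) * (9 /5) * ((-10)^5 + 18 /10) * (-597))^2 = 2085719482321268440761 /40000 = 52142987058031711.02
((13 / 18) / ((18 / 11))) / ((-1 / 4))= -1.77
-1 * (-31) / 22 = 31 / 22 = 1.41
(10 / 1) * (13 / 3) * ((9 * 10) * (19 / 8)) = 18525 / 2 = 9262.50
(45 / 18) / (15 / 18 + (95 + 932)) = 15 / 6167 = 0.00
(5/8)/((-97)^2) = 5/75272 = 0.00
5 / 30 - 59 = -58.83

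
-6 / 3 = -2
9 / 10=0.90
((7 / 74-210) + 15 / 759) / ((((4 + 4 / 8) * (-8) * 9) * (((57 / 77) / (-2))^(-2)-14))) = -1418541919 / 14672805840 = -0.10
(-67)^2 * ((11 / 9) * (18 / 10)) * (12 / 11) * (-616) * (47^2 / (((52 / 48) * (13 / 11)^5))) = -141661537595512704 / 24134045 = -5869780121.63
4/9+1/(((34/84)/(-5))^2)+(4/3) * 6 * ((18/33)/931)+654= 21497110358/26636841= 807.04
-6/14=-3/7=-0.43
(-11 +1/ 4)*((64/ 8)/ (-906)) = 43/ 453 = 0.09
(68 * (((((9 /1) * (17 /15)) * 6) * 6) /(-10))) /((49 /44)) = -2746656 /1225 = -2242.17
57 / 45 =19 / 15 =1.27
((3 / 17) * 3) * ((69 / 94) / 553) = 621 / 883694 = 0.00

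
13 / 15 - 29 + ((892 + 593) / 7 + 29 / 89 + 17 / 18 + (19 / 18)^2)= 188120017 / 1009260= 186.39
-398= -398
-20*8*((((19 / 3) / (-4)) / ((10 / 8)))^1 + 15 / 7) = -140.19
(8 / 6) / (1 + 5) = 2 / 9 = 0.22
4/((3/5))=20/3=6.67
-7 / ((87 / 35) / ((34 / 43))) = -8330 / 3741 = -2.23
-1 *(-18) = 18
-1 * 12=-12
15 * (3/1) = 45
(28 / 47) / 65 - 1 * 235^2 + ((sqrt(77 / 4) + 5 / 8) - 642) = -1365373981 / 24440 + sqrt(77) / 2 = -55861.98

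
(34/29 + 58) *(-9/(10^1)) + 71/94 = -715573/13630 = -52.50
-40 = -40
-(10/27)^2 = -100/729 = -0.14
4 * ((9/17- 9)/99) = -64/187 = -0.34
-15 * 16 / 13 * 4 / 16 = -60 / 13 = -4.62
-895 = -895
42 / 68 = 21 / 34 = 0.62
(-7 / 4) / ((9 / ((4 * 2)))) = -14 / 9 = -1.56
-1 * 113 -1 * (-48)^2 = -2417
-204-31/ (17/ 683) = -24641/ 17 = -1449.47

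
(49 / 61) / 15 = 49 / 915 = 0.05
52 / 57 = 0.91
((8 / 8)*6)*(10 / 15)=4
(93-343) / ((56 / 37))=-4625 / 28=-165.18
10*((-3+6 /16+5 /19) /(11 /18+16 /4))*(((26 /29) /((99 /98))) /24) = -1143415 /6036756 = -0.19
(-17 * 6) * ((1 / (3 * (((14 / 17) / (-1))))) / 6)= 289 / 42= 6.88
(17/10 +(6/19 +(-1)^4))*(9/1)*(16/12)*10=6876/19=361.89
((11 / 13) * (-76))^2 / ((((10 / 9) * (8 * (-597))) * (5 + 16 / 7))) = -305767 / 2858635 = -0.11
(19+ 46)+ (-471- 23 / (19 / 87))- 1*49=-10646 / 19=-560.32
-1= -1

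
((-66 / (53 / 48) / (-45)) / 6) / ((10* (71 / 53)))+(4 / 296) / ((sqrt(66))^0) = 11837 / 394050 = 0.03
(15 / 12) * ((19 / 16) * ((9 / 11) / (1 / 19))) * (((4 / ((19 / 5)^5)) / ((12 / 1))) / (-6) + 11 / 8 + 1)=2117002145 / 38629888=54.80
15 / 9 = 5 / 3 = 1.67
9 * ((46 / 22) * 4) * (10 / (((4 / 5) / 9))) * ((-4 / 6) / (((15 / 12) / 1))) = -49680 / 11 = -4516.36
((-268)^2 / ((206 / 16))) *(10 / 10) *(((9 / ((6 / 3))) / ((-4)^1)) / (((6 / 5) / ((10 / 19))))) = -5386800 / 1957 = -2752.58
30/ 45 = 2/ 3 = 0.67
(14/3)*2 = 28/3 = 9.33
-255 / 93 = -85 / 31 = -2.74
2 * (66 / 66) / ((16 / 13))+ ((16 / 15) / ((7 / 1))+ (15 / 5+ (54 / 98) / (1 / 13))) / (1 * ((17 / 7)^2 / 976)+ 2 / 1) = 77907971 / 11512440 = 6.77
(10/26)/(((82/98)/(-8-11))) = -8.73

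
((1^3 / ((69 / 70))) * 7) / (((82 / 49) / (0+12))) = 48020 / 943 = 50.92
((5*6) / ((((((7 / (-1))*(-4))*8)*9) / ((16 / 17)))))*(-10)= -50 / 357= -0.14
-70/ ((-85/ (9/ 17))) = 126/ 289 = 0.44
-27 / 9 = -3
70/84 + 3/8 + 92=2237/24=93.21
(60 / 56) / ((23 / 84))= 90 / 23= 3.91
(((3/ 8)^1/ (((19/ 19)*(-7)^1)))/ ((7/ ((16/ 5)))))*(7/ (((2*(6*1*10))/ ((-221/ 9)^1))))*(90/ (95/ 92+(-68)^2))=782/ 1145585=0.00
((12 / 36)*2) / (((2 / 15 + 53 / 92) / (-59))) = -54280 / 979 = -55.44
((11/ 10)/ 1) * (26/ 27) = 143/ 135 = 1.06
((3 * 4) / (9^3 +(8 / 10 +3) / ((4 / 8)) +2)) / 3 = 20 / 3693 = 0.01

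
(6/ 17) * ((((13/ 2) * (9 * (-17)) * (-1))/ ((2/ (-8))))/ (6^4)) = -13/ 12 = -1.08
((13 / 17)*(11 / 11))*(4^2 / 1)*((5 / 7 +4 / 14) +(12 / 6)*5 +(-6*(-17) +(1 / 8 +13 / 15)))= 355654 / 255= 1394.72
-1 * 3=-3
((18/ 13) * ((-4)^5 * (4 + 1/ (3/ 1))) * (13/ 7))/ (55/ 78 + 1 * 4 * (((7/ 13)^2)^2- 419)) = 13687345152/ 2009216699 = 6.81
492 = 492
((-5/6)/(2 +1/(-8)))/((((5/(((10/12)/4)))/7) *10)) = -7/540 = -0.01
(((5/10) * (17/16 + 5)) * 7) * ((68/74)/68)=679/2368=0.29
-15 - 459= -474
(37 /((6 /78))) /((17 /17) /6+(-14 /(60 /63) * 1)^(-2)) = 2808.03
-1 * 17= -17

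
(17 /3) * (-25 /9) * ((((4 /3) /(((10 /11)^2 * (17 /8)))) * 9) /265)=-968 /2385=-0.41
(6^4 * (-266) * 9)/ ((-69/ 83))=85839264/ 23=3732141.91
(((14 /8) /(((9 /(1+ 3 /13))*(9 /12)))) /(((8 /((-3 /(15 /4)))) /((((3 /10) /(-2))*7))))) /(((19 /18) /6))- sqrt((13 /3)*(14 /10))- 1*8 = -48224 /6175- sqrt(1365) /15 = -10.27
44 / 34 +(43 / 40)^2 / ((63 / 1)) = 1.31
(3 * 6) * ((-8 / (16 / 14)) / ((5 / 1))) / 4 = -63 / 10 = -6.30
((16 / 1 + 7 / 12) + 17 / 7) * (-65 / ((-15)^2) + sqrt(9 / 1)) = 97417 / 1890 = 51.54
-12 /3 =-4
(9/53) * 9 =1.53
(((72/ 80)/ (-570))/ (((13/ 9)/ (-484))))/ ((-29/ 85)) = -55539/ 35815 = -1.55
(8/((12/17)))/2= 17/3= 5.67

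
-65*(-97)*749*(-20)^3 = -37779560000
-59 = -59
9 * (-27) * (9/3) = -729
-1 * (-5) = 5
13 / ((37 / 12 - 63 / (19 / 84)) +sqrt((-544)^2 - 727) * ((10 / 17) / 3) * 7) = 53795085396 / 7215317142911 +804192480 * sqrt(32801) / 7215317142911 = 0.03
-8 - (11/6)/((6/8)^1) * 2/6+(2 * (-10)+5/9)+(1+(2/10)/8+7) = -21853/1080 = -20.23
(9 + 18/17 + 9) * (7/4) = 567/17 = 33.35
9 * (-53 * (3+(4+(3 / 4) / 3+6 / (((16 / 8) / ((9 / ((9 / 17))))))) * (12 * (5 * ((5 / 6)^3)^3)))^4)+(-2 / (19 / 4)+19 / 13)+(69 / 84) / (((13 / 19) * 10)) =-10127516996928438689094026057796457360220281 / 122315778303087352258788065280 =-82798124145793.97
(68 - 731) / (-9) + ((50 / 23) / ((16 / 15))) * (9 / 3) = 44039 / 552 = 79.78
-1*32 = -32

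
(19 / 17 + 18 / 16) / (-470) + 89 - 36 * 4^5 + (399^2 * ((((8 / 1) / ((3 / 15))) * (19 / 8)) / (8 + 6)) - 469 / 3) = 40014987281 / 38352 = 1043361.16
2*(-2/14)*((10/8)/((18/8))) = -10/63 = -0.16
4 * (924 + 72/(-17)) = 3679.06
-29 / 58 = -1 / 2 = -0.50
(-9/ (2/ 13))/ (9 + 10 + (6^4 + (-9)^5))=117/ 115468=0.00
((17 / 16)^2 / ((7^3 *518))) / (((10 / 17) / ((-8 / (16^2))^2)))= 4913 / 465761730560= 0.00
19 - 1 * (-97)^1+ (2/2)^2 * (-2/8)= 463/4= 115.75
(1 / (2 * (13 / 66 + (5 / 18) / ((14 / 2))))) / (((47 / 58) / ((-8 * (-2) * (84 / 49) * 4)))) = 551232 / 1927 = 286.06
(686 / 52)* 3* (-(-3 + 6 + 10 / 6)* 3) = -554.08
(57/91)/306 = 19/9282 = 0.00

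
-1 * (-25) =25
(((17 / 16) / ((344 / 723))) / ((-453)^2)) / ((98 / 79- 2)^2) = 25569377 / 1355364403200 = 0.00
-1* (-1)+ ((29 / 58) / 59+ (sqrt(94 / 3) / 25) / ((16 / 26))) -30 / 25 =-113 / 590+ 13* sqrt(282) / 600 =0.17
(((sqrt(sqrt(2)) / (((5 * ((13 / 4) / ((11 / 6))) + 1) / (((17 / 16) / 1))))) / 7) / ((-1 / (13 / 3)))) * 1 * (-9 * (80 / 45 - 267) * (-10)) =133705 * 2^(1 / 4) / 84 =1892.89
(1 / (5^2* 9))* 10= 2 / 45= 0.04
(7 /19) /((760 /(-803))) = -5621 /14440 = -0.39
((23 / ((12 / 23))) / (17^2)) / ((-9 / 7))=-3703 / 31212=-0.12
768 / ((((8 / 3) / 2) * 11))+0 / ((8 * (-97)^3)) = 576 / 11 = 52.36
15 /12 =5 /4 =1.25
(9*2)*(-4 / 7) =-72 / 7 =-10.29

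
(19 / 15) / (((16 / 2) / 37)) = 703 / 120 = 5.86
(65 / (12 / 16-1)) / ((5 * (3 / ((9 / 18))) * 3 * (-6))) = 13 / 27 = 0.48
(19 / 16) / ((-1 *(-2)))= 0.59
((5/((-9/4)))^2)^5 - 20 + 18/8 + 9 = 40837962545965/13947137604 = 2928.05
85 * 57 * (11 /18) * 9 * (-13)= -692835 /2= -346417.50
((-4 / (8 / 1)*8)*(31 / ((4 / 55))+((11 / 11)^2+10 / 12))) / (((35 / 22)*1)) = -113014 / 105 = -1076.32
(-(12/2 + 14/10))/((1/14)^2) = -7252/5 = -1450.40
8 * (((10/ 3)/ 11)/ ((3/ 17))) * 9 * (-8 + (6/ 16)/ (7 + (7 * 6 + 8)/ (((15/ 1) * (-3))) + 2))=-983.21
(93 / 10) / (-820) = -93 / 8200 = -0.01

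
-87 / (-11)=87 / 11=7.91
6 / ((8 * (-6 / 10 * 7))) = -5 / 28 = -0.18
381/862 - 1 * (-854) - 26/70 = 25767309/30170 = 854.07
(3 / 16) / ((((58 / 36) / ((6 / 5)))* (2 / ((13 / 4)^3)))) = 177957 / 74240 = 2.40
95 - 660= -565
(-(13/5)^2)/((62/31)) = -169/50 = -3.38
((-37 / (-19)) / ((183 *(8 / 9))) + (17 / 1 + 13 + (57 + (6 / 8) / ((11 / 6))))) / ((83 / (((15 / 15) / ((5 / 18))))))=80246241 / 21163340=3.79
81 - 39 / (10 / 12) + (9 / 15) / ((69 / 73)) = 4006 / 115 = 34.83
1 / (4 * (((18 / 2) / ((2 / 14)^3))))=1 / 12348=0.00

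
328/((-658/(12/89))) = -1968/29281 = -0.07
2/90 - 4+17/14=-1741/630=-2.76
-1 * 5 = -5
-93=-93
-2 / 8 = -1 / 4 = -0.25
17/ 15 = 1.13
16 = 16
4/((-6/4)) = -8/3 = -2.67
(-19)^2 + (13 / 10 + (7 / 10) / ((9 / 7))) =16328 / 45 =362.84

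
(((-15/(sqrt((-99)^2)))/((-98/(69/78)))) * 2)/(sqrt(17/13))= 115 * sqrt(221)/714714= 0.00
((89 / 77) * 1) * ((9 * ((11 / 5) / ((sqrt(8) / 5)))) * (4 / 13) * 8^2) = 51264 * sqrt(2) / 91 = 796.68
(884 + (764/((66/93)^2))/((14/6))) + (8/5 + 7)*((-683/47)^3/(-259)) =26615664522616/16268544985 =1636.02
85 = 85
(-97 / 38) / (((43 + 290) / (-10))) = 0.08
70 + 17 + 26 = 113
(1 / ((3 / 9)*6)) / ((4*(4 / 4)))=1 / 8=0.12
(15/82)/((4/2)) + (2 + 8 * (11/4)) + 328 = 57743/164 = 352.09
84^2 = 7056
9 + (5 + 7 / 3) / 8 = 119 / 12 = 9.92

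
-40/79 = -0.51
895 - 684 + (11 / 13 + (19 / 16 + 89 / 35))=1569397 / 7280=215.58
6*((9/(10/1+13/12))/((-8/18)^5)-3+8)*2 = -4272249/8512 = -501.91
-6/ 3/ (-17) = 2/ 17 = 0.12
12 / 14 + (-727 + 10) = -5013 / 7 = -716.14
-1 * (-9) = 9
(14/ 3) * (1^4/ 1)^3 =14/ 3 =4.67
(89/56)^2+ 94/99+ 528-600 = -21274445/310464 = -68.52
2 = 2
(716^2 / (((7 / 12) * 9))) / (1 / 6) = 585892.57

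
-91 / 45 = -2.02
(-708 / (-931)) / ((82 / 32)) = 11328 / 38171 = 0.30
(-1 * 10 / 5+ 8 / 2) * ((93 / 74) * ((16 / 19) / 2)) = 744 / 703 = 1.06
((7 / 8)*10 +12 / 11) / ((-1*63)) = -433 / 2772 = -0.16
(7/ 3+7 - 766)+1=-2267/ 3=-755.67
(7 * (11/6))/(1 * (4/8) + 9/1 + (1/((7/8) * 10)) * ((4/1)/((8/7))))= 35/27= 1.30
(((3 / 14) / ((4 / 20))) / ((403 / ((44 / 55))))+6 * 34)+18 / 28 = 1154607 / 5642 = 204.64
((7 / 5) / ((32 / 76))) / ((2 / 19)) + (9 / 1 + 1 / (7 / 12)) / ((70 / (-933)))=-111.22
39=39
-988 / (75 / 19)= -18772 / 75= -250.29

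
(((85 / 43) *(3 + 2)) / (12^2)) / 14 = 425 / 86688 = 0.00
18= 18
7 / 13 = 0.54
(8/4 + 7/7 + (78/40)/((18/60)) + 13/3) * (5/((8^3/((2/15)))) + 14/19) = 893993/87552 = 10.21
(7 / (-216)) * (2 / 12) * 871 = -6097 / 1296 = -4.70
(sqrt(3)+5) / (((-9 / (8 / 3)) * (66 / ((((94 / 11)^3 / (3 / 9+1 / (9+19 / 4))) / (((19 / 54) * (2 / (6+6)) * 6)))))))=-166116800 / 1694363 - 33223360 * sqrt(3) / 1694363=-132.00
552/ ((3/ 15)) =2760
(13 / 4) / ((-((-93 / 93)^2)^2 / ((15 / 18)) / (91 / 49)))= -845 / 168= -5.03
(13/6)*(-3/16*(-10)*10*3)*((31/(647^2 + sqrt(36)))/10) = 1209/1339568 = 0.00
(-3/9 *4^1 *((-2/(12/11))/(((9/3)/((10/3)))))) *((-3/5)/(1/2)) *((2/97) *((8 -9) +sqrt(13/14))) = 176/2619 -88 *sqrt(182)/18333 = 0.00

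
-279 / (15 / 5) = -93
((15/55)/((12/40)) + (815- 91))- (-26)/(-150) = 597907/825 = 724.74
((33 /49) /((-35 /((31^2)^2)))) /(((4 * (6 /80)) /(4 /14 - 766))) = 108901596320 /2401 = 45356766.48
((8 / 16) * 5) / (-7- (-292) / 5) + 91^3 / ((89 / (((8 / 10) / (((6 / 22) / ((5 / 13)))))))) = 1310988347 / 137238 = 9552.66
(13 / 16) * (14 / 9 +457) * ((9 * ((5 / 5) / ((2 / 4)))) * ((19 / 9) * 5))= 5096845 / 72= 70789.51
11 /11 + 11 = 12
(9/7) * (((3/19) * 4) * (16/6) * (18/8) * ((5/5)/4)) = 1.22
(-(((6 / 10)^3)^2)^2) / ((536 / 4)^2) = -531441 / 4383789062500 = -0.00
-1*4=-4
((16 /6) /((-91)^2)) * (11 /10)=44 /124215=0.00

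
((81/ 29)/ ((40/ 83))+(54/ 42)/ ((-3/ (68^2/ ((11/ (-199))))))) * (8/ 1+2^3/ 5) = 19216380906/ 55825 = 344225.36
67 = 67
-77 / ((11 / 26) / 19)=-3458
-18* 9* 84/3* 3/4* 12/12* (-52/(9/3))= 58968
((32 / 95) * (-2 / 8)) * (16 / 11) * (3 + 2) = -128 / 209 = -0.61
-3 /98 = -0.03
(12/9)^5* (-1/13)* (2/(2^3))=-256/3159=-0.08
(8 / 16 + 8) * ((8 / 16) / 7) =17 / 28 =0.61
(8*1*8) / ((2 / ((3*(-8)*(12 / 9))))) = -1024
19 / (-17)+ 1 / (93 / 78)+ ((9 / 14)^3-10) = -14480065 / 1446088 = -10.01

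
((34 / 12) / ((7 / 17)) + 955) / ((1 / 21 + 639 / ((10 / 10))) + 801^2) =40399 / 26974082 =0.00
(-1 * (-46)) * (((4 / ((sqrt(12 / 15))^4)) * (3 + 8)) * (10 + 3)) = 82225 / 2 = 41112.50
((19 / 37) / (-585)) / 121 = -19 / 2619045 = -0.00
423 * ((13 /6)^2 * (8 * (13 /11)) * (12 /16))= 309777 /22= 14080.77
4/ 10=0.40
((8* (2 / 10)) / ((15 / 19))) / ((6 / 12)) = 304 / 75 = 4.05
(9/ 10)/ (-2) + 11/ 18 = 29/ 180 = 0.16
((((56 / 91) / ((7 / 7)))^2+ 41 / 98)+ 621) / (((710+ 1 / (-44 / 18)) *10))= 113280233 / 1292746910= 0.09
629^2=395641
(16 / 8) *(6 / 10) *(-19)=-114 / 5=-22.80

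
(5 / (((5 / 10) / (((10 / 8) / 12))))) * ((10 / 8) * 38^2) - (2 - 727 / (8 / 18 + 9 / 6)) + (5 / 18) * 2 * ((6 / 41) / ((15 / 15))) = 25854973 / 11480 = 2252.18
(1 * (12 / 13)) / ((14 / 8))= 48 / 91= 0.53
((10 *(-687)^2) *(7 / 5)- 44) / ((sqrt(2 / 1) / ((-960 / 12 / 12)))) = -31148157.42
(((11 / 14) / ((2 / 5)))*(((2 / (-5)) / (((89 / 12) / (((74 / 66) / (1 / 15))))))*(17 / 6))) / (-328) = 0.02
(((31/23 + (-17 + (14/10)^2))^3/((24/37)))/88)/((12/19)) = -343064736474751/4818132000000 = -71.20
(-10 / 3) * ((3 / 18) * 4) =-20 / 9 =-2.22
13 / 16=0.81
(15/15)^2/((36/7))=7/36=0.19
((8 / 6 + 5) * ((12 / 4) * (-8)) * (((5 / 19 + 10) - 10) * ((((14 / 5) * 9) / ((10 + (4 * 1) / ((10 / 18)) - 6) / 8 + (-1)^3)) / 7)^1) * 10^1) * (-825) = 2970000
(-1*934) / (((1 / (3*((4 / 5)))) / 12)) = -134496 / 5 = -26899.20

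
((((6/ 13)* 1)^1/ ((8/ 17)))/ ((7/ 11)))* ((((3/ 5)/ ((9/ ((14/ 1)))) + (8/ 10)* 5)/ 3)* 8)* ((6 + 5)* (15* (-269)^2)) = 22029293396/ 91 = 242080147.21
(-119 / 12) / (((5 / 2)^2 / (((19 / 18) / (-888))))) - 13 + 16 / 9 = -13450939 / 1198800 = -11.22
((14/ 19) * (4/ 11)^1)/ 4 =14/ 209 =0.07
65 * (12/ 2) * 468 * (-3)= -547560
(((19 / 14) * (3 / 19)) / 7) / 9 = 1 / 294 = 0.00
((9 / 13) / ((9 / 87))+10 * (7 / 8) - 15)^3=12167 / 140608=0.09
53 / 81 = 0.65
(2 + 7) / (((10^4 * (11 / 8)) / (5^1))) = 9 / 2750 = 0.00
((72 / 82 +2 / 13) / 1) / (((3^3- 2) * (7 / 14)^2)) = 88 / 533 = 0.17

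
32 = 32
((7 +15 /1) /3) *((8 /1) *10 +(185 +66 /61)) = 357082 /183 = 1951.27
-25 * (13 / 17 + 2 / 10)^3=-551368 / 24565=-22.45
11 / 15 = 0.73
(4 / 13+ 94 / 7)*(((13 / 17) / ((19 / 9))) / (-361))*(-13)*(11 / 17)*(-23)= -37001250 / 13875757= -2.67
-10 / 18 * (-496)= 2480 / 9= 275.56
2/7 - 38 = -264/7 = -37.71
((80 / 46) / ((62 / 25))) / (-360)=-25 / 12834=-0.00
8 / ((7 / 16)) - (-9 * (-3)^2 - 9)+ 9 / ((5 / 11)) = 4483 / 35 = 128.09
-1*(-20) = 20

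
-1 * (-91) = 91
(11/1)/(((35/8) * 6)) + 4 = 4.42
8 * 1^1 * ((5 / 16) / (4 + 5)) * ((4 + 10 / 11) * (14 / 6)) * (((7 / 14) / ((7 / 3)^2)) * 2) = 45 / 77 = 0.58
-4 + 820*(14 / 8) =1431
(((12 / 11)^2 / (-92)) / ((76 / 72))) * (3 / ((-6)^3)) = 9 / 52877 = 0.00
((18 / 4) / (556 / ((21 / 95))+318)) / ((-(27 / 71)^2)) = -497 / 45252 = -0.01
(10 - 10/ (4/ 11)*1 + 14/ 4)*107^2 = -160286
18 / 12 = 3 / 2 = 1.50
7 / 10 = 0.70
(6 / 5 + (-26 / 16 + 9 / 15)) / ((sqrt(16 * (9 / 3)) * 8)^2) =7 / 122880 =0.00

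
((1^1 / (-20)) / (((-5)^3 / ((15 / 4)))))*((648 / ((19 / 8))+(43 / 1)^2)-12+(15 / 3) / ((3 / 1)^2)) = 180439 / 57000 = 3.17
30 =30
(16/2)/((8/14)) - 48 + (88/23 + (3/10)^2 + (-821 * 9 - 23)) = -17116793/2300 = -7442.08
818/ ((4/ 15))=6135/ 2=3067.50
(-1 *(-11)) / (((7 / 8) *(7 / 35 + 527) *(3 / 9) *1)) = 330 / 4613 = 0.07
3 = 3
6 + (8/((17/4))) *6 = 294/17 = 17.29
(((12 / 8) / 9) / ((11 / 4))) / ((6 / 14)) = 14 / 99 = 0.14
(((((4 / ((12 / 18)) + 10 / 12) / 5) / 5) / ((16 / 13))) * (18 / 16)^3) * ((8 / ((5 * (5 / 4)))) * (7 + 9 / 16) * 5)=15671799 / 1024000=15.30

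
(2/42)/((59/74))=0.06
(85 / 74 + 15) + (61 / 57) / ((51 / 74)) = 3807901 / 215118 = 17.70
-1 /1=-1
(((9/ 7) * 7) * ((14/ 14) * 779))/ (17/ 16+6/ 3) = 112176/ 49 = 2289.31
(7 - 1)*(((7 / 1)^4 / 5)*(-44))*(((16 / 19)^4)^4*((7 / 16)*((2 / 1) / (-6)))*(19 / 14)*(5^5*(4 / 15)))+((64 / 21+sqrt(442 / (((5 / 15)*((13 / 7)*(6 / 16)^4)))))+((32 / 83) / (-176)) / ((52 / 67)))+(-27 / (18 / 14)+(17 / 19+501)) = 64*sqrt(714) / 9+10123108548736782549489325039021 / 7567761462138527202454902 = 1337852.23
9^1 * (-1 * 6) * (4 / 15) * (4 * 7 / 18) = -22.40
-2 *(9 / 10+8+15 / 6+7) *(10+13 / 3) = -7912 / 15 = -527.47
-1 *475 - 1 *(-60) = -415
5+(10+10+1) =26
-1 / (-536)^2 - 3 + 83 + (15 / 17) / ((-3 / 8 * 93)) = 36325704659 / 454214976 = 79.97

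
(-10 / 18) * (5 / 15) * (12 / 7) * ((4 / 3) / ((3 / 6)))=-160 / 189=-0.85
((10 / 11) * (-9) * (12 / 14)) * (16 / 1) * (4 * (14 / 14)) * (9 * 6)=-1866240 / 77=-24236.88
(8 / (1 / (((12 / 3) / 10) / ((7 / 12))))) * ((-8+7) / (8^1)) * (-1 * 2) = 48 / 35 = 1.37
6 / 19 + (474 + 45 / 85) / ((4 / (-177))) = -27128913 / 1292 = -20997.61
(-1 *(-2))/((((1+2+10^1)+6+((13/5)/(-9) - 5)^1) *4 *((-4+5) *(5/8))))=36/617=0.06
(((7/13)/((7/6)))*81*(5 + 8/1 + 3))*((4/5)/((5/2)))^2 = 497664/8125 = 61.25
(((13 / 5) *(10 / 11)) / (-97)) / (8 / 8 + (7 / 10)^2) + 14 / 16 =1092081 / 1271864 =0.86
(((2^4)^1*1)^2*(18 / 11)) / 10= 2304 / 55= 41.89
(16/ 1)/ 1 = 16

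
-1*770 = -770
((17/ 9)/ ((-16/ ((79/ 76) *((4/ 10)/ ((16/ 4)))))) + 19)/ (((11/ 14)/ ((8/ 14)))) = 2078017/ 150480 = 13.81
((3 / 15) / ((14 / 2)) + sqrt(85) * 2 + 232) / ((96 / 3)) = sqrt(85) / 16 + 8121 / 1120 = 7.83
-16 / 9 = -1.78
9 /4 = 2.25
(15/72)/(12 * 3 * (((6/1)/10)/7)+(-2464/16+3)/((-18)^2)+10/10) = 4725/82094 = 0.06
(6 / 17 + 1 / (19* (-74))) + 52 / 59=1739625 / 1410218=1.23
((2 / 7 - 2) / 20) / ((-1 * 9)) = 1 / 105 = 0.01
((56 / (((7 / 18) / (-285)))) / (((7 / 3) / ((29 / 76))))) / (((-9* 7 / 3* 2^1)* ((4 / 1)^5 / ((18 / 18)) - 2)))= 3915 / 25039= 0.16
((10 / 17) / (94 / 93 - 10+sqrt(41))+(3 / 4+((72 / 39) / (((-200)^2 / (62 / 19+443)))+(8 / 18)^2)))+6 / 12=781802870029213 / 585492750765000 - 86490 * sqrt(41) / 5852879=1.24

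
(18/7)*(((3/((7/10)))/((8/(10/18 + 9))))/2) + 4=1037/98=10.58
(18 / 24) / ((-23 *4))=-3 / 368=-0.01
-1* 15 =-15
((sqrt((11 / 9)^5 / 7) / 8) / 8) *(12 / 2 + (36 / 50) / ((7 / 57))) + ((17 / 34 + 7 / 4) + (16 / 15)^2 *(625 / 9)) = 20933 *sqrt(77) / 1587600 + 26329 / 324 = 81.38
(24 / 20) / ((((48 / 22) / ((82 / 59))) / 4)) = 902 / 295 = 3.06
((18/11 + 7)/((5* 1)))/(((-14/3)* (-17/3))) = 171/2618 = 0.07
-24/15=-8/5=-1.60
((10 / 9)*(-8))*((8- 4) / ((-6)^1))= 160 / 27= 5.93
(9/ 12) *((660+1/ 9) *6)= 5941/ 2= 2970.50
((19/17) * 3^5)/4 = 4617/68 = 67.90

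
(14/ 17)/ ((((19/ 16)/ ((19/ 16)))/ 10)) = 8.24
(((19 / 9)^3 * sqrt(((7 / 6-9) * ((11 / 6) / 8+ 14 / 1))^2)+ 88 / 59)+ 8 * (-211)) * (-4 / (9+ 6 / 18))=7900399027 / 28903392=273.34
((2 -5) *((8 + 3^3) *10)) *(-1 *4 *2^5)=134400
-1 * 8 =-8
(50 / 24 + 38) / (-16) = -481 / 192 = -2.51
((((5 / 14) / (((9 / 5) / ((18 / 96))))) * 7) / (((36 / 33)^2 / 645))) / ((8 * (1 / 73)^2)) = 3465848375 / 36864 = 94017.15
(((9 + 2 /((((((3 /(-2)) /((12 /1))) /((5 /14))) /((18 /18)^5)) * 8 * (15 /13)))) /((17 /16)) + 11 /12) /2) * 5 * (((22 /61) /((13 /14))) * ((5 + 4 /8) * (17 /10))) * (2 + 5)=3549777 /6344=559.55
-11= -11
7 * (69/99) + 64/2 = 1217/33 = 36.88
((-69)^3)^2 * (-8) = -863345304648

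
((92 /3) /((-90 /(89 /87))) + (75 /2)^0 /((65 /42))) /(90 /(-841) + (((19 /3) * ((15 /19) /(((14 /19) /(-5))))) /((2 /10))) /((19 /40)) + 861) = 9223508 /15613762905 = 0.00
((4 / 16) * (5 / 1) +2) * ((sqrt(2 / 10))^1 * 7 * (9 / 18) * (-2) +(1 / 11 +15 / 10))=-5.00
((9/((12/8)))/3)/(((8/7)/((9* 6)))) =189/2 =94.50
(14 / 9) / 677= 14 / 6093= 0.00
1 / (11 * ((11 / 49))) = 49 / 121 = 0.40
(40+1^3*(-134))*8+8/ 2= -748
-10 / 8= -5 / 4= -1.25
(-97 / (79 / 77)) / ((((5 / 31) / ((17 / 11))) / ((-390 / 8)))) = 13955487 / 316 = 44162.93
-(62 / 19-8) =90 / 19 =4.74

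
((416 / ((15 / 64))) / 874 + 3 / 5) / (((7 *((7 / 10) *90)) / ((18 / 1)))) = 6898 / 64239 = 0.11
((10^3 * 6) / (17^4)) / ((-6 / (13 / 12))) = -3250 / 250563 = -0.01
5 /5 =1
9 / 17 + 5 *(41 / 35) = 760 / 119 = 6.39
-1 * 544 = -544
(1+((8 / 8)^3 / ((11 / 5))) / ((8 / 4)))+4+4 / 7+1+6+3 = 2433 / 154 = 15.80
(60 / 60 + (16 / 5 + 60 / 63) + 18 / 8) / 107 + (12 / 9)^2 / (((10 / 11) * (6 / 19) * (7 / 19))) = 16.88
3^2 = 9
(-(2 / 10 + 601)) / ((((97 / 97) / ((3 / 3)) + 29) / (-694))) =347694 / 25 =13907.76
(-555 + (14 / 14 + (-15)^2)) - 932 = -1261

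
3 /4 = 0.75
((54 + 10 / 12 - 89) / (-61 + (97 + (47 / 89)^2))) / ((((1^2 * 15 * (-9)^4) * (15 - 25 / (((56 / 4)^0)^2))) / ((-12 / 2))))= -324761 / 56562052950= -0.00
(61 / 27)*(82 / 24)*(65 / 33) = 162565 / 10692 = 15.20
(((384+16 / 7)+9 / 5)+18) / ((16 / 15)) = 42639 / 112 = 380.71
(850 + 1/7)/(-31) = -5951/217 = -27.42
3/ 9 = 1/ 3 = 0.33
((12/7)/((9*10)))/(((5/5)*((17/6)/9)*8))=9/1190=0.01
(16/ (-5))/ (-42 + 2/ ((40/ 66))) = 32/ 387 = 0.08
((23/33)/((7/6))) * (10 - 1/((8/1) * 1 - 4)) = 897/154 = 5.82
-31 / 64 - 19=-1247 / 64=-19.48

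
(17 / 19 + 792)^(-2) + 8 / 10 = 181563741 / 226954225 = 0.80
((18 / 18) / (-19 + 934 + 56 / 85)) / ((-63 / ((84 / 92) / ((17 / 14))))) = -70 / 5370339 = -0.00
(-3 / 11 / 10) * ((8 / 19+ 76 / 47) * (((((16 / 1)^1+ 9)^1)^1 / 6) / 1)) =-2275 / 9823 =-0.23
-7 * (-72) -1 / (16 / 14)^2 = 32207 / 64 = 503.23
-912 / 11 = -82.91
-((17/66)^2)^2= -83521/18974736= -0.00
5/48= 0.10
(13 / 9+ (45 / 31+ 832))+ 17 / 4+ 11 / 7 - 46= 6208333 / 7812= 794.72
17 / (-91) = -17 / 91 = -0.19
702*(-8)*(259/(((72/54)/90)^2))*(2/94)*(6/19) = -39763596600/893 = -44528103.70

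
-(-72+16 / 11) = 776 / 11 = 70.55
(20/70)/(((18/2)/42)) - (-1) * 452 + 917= 4111/3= 1370.33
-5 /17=-0.29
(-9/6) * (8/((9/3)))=-4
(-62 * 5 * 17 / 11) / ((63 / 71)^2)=-26566070 / 43659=-608.49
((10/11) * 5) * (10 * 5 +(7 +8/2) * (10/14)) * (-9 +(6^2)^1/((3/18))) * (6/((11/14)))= 50301000/121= 415710.74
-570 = -570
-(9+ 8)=-17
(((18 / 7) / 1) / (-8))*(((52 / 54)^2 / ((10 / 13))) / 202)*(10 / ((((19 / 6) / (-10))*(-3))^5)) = -3515200000 / 141798761433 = -0.02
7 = 7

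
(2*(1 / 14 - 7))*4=-55.43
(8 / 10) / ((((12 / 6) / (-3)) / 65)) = -78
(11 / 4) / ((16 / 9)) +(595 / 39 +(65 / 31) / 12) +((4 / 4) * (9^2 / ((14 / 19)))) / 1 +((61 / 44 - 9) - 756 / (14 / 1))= 65.29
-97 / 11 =-8.82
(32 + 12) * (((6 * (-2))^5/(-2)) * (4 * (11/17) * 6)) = 1445216256/17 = 85012720.94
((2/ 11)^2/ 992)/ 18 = 1/ 540144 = 0.00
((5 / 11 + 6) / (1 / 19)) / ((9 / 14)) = 18886 / 99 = 190.77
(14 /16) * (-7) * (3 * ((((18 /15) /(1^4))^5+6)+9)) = -8033697 /25000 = -321.35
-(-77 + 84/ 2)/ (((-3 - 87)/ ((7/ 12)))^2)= 343/ 233280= 0.00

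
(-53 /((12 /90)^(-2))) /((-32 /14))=371 /900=0.41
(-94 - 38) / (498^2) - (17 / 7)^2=-5973302 / 1012683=-5.90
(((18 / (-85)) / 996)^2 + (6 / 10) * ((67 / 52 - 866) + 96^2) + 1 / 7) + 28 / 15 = 136227739124611 / 27176071650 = 5012.78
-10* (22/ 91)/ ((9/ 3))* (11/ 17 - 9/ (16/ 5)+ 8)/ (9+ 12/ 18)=-87285/ 179452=-0.49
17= 17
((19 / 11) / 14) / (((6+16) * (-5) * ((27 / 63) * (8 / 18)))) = -57 / 9680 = -0.01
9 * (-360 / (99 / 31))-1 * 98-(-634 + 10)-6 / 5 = -26936 / 55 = -489.75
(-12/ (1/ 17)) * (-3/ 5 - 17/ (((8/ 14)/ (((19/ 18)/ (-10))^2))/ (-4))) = -399823/ 2700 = -148.08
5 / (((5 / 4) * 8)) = 1 / 2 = 0.50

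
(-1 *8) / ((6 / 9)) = -12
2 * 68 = 136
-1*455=-455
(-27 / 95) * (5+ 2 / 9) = -1.48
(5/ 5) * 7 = 7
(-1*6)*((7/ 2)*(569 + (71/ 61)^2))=-44568090/ 3721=-11977.45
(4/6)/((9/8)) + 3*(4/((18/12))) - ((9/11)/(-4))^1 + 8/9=11507/1188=9.69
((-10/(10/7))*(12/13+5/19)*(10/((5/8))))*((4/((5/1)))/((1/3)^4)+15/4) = -11247684/1235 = -9107.44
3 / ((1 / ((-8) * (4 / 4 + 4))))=-120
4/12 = 1/3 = 0.33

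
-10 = -10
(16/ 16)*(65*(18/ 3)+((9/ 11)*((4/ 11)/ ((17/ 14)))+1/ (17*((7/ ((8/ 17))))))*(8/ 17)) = 1623398842/ 4161311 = 390.12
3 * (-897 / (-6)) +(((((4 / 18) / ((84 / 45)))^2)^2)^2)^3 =407141541798538708223833223041230220094881 / 907784931546351634835748413459499319296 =448.50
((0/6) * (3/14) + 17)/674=17/674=0.03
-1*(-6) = 6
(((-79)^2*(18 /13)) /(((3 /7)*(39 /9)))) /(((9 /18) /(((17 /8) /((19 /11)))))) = 73525221 /6422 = 11448.96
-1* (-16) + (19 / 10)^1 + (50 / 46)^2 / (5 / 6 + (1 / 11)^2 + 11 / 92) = 141226583 / 7382770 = 19.13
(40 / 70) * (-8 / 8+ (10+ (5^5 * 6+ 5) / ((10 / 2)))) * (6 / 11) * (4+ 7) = 90240 / 7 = 12891.43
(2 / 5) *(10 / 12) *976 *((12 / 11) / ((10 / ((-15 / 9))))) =-1952 / 33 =-59.15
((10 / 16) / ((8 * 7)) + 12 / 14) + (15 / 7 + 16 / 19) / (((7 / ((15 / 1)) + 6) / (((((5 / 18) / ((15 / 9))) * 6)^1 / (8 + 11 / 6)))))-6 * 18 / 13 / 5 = -2363079163 / 3166421440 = -0.75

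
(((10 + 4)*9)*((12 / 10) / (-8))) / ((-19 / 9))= 1701 / 190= 8.95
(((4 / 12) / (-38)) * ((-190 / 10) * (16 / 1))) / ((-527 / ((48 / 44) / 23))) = -32 / 133331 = -0.00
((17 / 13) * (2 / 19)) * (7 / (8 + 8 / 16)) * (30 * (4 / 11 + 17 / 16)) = 26355 / 5434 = 4.85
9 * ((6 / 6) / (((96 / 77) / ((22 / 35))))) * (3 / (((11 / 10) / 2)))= 99 / 4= 24.75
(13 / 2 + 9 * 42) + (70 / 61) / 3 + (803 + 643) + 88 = 702311 / 366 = 1918.88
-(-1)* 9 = 9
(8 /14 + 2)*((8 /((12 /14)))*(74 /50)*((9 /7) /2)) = 22.83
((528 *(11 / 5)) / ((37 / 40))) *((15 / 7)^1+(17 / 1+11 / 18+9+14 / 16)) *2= 74415.16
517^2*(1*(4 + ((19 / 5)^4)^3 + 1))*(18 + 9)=15973066557435402512658 / 244140625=65425680619255.41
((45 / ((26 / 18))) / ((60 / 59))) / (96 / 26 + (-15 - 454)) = -1593 / 24196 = -0.07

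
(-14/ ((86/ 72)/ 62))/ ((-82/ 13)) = 203112/ 1763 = 115.21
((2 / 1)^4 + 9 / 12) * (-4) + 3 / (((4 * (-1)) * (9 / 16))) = -205 / 3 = -68.33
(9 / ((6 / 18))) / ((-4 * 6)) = -9 / 8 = -1.12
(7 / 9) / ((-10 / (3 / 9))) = -7 / 270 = -0.03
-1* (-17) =17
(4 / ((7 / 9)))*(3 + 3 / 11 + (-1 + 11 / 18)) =1142 / 77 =14.83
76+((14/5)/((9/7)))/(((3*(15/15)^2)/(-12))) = 3028/45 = 67.29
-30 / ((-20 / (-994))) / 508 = -2.94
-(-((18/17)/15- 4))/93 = -334/7905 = -0.04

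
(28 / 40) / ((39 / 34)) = 119 / 195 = 0.61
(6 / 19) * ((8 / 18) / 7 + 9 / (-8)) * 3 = -535 / 532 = -1.01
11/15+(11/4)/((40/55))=2167/480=4.51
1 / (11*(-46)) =-1 / 506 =-0.00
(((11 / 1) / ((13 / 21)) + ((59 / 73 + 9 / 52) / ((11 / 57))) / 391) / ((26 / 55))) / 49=1451616885 / 1890916664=0.77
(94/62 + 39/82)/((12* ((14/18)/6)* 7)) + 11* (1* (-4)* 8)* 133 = -11662569089/249116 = -46815.82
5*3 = 15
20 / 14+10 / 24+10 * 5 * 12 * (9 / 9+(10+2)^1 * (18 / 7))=1605755 / 84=19116.13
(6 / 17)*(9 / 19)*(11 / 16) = 0.11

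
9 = 9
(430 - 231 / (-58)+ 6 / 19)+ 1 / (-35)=16749793 / 38570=434.27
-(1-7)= 6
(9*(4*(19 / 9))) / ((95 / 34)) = 136 / 5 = 27.20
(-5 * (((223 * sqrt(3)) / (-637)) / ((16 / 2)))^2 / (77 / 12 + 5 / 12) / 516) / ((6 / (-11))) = 2735095 / 183134911232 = 0.00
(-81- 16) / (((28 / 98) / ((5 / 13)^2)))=-16975 / 338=-50.22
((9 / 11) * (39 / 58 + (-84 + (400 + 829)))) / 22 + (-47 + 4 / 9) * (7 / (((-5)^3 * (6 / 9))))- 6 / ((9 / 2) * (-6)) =738056507 / 15790500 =46.74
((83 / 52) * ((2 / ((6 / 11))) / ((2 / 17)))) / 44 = 1411 / 1248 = 1.13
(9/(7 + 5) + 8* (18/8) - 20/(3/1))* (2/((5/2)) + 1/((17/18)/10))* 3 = 412.82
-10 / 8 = -5 / 4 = -1.25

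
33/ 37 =0.89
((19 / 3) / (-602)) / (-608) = 1 / 57792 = 0.00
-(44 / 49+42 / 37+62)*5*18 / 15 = -384.20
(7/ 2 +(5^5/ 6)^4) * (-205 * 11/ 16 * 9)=-215053558359838055/ 2304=-93339218038124.16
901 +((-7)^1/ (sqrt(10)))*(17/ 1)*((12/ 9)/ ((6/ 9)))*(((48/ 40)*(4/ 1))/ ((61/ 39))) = 901 - 111384*sqrt(10)/ 1525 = 670.03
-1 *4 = -4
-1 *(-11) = 11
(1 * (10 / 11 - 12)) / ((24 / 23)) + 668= 86773 / 132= 657.37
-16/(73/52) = -832/73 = -11.40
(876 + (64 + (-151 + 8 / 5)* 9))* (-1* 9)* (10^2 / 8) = 91035 / 2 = 45517.50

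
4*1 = 4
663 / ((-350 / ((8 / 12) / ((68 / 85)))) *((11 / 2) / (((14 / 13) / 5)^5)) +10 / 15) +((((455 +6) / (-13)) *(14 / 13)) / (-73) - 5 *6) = -208864505247521096 / 7085679245232991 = -29.48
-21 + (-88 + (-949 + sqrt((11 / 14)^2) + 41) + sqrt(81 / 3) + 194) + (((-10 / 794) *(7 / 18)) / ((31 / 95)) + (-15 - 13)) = -659217632 / 775341 + 3 *sqrt(3) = -845.03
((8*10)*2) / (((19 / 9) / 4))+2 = 5798 / 19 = 305.16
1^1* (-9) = -9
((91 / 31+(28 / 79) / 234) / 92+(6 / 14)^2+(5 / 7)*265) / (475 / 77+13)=117067305839 / 11841835824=9.89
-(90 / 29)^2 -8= -14828 / 841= -17.63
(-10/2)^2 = 25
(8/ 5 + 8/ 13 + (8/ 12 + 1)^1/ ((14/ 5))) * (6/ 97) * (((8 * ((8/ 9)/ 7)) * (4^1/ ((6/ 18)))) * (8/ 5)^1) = 3.39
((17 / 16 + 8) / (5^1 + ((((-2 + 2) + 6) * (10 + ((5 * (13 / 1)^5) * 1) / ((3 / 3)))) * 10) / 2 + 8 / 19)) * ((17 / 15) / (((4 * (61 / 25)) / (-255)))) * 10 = -99524375 / 2065588545056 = -0.00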